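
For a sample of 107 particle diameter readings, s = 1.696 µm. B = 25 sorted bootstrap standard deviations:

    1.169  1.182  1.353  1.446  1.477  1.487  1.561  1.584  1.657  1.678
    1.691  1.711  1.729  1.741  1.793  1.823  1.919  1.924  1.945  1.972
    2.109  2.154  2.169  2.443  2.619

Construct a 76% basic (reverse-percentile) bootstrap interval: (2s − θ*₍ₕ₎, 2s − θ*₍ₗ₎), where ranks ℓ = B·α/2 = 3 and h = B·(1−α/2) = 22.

Percentile endpoints at ranks 3 and 22: θ*₍3₎ = 1.353, θ*₍22₎ = 2.154.
Basic interval reflects these around s:
  lower = 2 × 1.696 − 2.154 = 1.238
  upper = 2 × 1.696 − 1.353 = 2.039

(1.238, 2.039)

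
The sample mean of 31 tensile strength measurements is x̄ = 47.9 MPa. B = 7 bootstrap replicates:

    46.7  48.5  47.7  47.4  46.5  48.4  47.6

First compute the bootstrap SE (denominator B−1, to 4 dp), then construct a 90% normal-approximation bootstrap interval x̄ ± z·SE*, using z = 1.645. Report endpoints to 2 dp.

Mean of replicates = 47.5429; sum of squared deviations = 3.4971; SE* = √(3.4971/6) = 0.7635
Margin = 1.645 × 0.7635 = 1.256
Interval: 47.9 ± 1.256

(46.64, 49.16)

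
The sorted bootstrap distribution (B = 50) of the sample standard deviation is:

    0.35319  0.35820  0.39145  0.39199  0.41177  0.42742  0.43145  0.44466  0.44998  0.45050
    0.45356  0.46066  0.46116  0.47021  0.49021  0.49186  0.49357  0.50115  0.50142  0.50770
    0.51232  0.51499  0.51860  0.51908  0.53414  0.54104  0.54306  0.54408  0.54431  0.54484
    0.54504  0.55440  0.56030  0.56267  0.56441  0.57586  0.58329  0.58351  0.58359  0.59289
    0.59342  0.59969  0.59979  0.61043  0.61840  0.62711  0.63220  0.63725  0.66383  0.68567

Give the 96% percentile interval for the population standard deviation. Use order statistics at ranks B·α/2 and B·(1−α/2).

α = 0.04; lower rank = 50 × 0.020 = 1; upper rank = 50 × 0.980 = 49.
The 1st smallest replicate is 0.35319; the 49th is 0.66383.

(0.35319, 0.66383)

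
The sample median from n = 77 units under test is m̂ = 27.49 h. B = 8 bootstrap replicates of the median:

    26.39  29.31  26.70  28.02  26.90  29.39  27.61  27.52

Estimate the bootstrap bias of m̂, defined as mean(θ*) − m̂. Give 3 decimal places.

mean(θ*) = (26.39 + 29.31 + 26.70 + 28.02 + 26.90 + 29.39 + 27.61 + 27.52) / 8 = 27.7300
bias = 27.7300 − 27.49

bias = +0.240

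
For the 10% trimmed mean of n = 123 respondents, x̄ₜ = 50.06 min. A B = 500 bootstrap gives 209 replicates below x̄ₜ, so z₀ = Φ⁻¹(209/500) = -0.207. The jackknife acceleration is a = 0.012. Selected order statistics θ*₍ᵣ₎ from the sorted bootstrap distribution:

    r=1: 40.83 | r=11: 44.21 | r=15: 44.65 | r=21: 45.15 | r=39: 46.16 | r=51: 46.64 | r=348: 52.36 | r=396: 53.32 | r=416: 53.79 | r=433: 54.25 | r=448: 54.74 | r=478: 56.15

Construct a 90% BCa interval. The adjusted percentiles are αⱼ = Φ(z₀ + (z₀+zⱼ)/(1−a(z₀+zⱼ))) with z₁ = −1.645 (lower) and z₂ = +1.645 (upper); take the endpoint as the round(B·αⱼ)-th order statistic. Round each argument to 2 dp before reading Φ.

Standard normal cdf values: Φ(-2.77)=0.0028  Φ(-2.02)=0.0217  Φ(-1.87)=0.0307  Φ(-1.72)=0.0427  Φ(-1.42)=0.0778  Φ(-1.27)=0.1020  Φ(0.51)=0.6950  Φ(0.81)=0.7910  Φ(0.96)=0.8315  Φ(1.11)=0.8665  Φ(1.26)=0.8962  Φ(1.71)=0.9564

(44.21, 54.74)

Lower: z₀ + z₁ = -0.207 + (-1.645) = -1.852; 1 − a(z₀+z₁) = 1 − (0.012)(-1.852) = 1.0222; argument = -0.207 + (-1.852)/1.0222 = -2.0187 → -2.02.
α₁ = Φ(-2.02) = 0.0217; rank = round(500 × 0.0217) = 11; θ*₍11₎ = 44.21.
Upper: z₀ + z₂ = 1.438; 1 − a(z₀+z₂) = 0.9827; argument = 1.2562 → 1.26; α₂ = 0.8962; rank = 448; θ*₍448₎ = 54.74.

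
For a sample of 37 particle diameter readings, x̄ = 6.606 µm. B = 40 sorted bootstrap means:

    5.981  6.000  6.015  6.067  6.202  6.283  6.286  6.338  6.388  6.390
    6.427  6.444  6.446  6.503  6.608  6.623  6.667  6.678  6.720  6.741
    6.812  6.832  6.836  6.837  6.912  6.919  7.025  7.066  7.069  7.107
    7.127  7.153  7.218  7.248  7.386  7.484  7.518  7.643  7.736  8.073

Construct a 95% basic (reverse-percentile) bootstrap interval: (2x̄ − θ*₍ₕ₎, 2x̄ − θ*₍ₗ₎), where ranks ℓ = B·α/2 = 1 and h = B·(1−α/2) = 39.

(5.476, 7.231)

Percentile endpoints at ranks 1 and 39: θ*₍1₎ = 5.981, θ*₍39₎ = 7.736.
Basic interval reflects these around x̄:
  lower = 2 × 6.606 − 7.736 = 5.476
  upper = 2 × 6.606 − 5.981 = 7.231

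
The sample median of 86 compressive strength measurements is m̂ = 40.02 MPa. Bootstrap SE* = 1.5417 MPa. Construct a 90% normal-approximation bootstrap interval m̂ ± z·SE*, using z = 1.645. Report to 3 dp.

Margin = 1.645 × 1.5417 = 2.5361
Interval: 40.02 ± 2.5361

(37.484, 42.556)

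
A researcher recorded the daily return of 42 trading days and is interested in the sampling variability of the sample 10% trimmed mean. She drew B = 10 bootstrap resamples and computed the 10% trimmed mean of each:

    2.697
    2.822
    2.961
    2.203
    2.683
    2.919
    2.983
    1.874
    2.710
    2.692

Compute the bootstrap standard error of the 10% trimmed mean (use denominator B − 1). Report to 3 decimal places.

Bootstrap SE is the standard deviation of the 10 replicate 10% trimmed means.
Mean of replicates: (2.697 + 2.822 + 2.961 + 2.203 + 2.683 + 2.919 + 2.983 + 1.874 + 2.710 + 2.692) / 10 = 26.5440 / 10 = 2.6544
Sum of squared deviations: (+0.0426)² + (+0.1676)² + (+0.3066)² + (−0.4514)² + (+0.0286)² + (+0.2646)² + (+0.3286)² + (−0.7804)² + (+0.0556)² + (+0.0376)² = 1.1200
Variance = 1.1200 / 9 = 0.1244
SE* = √0.1244

SE* = 0.353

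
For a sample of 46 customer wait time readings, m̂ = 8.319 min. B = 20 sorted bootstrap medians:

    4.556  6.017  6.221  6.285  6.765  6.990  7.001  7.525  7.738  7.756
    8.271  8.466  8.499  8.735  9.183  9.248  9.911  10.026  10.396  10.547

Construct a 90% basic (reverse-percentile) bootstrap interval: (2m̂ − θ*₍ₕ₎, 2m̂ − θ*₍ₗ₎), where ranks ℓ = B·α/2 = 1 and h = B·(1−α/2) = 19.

(6.242, 12.082)

Percentile endpoints at ranks 1 and 19: θ*₍1₎ = 4.556, θ*₍19₎ = 10.396.
Basic interval reflects these around m̂:
  lower = 2 × 8.319 − 10.396 = 6.242
  upper = 2 × 8.319 − 4.556 = 12.082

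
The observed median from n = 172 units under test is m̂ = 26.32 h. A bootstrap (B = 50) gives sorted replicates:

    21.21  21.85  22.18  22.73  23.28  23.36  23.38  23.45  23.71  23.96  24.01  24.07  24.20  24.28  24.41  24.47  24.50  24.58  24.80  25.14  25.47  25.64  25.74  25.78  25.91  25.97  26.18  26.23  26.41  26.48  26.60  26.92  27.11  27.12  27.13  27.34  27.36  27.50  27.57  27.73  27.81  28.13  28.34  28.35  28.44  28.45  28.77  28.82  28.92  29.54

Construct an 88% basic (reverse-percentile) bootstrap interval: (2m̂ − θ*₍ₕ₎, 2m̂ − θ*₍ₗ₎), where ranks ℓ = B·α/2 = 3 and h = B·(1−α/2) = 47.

Percentile endpoints at ranks 3 and 47: θ*₍3₎ = 22.18, θ*₍47₎ = 28.77.
Basic interval reflects these around m̂:
  lower = 2 × 26.32 − 28.77 = 23.87
  upper = 2 × 26.32 − 22.18 = 30.46

(23.87, 30.46)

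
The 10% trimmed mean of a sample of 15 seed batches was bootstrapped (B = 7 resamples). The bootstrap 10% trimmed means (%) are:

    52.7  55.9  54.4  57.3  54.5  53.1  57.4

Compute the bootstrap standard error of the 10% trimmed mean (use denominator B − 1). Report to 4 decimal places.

Bootstrap SE is the standard deviation of the 7 replicate 10% trimmed means.
Mean of replicates: (52.7 + 55.9 + 54.4 + 57.3 + 54.5 + 53.1 + 57.4) / 7 = 385.30000 / 7 = 55.04286
Sum of squared deviations: (−2.34286)² + (+0.85714)² + (−0.64286)² + (+2.25714)² + (−0.54286)² + (−1.94286)² + (+2.35714)² = 21.35714
Variance = 21.35714 / 6 = 3.55952
SE* = √3.55952

SE* = 1.8867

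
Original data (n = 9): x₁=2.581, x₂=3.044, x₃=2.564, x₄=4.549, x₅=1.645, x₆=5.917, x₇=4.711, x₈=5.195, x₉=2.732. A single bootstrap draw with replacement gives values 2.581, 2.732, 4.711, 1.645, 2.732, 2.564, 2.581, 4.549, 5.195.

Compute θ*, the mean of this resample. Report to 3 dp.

Mean = (2.581 + 2.732 + 4.711 + 1.645 + 2.732 + 2.564 + 2.581 + 4.549 + 5.195) / 9 = 29.2900 / 9 = 3.254

θ* = 3.254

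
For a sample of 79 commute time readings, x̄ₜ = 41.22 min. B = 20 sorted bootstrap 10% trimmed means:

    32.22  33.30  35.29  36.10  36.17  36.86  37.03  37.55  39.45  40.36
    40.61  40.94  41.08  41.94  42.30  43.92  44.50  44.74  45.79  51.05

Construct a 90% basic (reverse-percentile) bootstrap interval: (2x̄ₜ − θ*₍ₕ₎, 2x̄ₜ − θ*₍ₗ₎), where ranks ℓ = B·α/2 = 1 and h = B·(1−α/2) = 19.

(36.65, 50.22)

Percentile endpoints at ranks 1 and 19: θ*₍1₎ = 32.22, θ*₍19₎ = 45.79.
Basic interval reflects these around x̄ₜ:
  lower = 2 × 41.22 − 45.79 = 36.65
  upper = 2 × 41.22 − 32.22 = 50.22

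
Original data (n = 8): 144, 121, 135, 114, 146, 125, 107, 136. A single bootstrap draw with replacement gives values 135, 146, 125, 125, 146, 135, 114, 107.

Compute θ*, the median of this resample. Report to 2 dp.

Sorted: 107, 114, 125, 125, 135, 135, 146, 146
Median = average of the two middle values = 130.00

θ* = 130.00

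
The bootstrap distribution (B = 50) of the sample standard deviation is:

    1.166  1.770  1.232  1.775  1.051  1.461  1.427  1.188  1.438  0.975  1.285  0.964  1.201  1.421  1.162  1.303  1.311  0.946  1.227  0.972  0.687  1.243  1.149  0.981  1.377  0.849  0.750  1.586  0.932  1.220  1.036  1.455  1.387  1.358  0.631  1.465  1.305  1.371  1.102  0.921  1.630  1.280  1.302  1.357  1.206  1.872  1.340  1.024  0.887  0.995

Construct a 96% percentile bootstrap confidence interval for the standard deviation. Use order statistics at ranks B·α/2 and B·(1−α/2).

(0.631, 1.775)

Sorted replicates: 0.631, 0.687, 0.750, 0.849, 0.887, 0.921, 0.932, 0.946, 0.964, 0.972, 0.975, 0.981, 0.995, 1.024, 1.036, 1.051, 1.102, 1.149, 1.162, 1.166, 1.188, 1.201, 1.206, 1.220, 1.227, 1.232, 1.243, 1.280, 1.285, 1.302, 1.303, 1.305, 1.311, 1.340, 1.357, 1.358, 1.371, 1.377, 1.387, 1.421, 1.427, 1.438, 1.455, 1.461, 1.465, 1.586, 1.630, 1.770, 1.775, 1.872
α = 0.04; lower rank = 50 × 0.020 = 1; upper rank = 50 × 0.980 = 49.
The 1st smallest replicate is 0.631; the 49th is 1.775.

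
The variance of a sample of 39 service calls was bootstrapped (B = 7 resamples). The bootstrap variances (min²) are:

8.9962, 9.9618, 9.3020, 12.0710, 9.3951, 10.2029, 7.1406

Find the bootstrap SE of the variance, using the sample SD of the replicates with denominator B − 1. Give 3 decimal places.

Bootstrap SE is the standard deviation of the 7 replicate variances.
Mean of replicates: (8.9962 + 9.9618 + 9.3020 + 12.0710 + 9.3951 + 10.2029 + 7.1406) / 7 = 67.06960 / 7 = 9.58137
Sum of squared deviations: (−0.58517)² + (+0.38043)² + (−0.27937)² + (+2.48963)² + (−0.18627)² + (+0.62153)² + (−2.44077)² = 13.14181
Variance = 13.14181 / 6 = 2.19030
SE* = √2.19030

SE* = 1.480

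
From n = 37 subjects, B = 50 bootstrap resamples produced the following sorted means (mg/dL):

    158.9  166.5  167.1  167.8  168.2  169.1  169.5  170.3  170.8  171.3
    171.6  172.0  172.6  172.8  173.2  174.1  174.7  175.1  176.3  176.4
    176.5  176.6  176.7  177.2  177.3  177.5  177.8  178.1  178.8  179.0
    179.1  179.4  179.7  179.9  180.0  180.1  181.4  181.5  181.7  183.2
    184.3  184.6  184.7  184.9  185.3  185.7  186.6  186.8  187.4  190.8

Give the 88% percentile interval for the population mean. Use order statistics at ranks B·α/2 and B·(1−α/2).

(167.1, 186.6)

α = 0.12; lower rank = 50 × 0.060 = 3; upper rank = 50 × 0.940 = 47.
The 3rd smallest replicate is 167.1; the 47th is 186.6.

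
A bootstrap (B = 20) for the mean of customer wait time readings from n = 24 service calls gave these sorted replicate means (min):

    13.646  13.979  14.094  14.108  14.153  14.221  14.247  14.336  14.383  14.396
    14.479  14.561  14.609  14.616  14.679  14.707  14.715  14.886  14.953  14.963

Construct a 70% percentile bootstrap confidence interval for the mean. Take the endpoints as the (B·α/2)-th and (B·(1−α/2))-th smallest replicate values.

α = 0.30; lower rank = 20 × 0.150 = 3; upper rank = 20 × 0.850 = 17.
The 3rd smallest replicate is 14.094; the 17th is 14.715.

(14.094, 14.715)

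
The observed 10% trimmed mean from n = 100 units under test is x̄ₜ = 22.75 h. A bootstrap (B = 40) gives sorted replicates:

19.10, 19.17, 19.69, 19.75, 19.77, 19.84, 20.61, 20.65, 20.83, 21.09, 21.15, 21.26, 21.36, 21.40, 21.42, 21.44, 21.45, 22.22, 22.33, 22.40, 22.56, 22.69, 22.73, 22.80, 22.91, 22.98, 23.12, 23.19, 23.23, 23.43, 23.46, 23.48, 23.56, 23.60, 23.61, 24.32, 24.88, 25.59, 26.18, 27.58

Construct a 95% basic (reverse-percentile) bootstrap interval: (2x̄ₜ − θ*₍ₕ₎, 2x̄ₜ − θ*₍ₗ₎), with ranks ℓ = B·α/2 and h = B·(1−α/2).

Percentile endpoints at ranks 1 and 39: θ*₍1₎ = 19.10, θ*₍39₎ = 26.18.
Basic interval reflects these around x̄ₜ:
  lower = 2 × 22.75 − 26.18 = 19.32
  upper = 2 × 22.75 − 19.10 = 26.40

(19.32, 26.40)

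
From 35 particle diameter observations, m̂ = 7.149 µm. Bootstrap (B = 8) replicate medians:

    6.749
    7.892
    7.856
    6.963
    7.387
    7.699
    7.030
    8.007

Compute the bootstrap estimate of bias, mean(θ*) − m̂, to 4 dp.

bias = +0.2989

mean(θ*) = (6.749 + 7.892 + 7.856 + 6.963 + 7.387 + 7.699 + 7.030 + 8.007) / 8 = 7.44787
bias = 7.44787 − 7.149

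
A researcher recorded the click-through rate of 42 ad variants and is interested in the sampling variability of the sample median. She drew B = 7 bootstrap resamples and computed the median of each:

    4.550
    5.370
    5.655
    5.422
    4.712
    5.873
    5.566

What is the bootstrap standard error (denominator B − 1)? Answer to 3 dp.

SE* = 0.492

Bootstrap SE is the standard deviation of the 7 replicate medians.
Mean of replicates: (4.550 + 5.370 + 5.655 + 5.422 + 4.712 + 5.873 + 5.566) / 7 = 37.1480 / 7 = 5.3069
Sum of squared deviations: (−0.7569)² + (+0.0631)² + (+0.3481)² + (+0.1151)² + (−0.5949)² + (+0.5661)² + (+0.2591)² = 1.4528
Variance = 1.4528 / 6 = 0.2421
SE* = √0.2421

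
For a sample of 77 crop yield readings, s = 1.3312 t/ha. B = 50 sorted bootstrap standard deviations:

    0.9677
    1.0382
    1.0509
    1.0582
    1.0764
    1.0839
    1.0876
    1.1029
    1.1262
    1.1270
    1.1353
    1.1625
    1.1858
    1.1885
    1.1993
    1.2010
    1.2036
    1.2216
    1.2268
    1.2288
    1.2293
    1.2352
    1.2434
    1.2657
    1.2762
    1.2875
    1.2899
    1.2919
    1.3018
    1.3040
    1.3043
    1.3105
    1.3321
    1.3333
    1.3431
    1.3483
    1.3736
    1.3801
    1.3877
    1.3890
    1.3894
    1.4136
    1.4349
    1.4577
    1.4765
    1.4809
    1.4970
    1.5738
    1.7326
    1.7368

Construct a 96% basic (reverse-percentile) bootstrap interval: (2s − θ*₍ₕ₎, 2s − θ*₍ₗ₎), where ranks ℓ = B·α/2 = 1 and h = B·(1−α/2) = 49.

(0.9298, 1.6947)

Percentile endpoints at ranks 1 and 49: θ*₍1₎ = 0.9677, θ*₍49₎ = 1.7326.
Basic interval reflects these around s:
  lower = 2 × 1.3312 − 1.7326 = 0.9298
  upper = 2 × 1.3312 − 0.9677 = 1.6947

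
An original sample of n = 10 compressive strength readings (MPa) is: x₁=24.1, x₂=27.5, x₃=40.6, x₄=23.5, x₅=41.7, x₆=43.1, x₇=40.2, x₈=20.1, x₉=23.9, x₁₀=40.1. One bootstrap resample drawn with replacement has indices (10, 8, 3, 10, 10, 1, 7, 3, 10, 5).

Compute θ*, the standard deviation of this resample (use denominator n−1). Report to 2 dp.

Resample values: 40.1, 20.1, 40.6, 40.1, 40.1, 24.1, 40.2, 40.6, 40.1, 41.7.
Mean = 36.7700; sum of squared deviations = 548.1810
s² = 548.1810 / 9 = 60.9090
s = √60.9090 = 7.80

θ* = 7.80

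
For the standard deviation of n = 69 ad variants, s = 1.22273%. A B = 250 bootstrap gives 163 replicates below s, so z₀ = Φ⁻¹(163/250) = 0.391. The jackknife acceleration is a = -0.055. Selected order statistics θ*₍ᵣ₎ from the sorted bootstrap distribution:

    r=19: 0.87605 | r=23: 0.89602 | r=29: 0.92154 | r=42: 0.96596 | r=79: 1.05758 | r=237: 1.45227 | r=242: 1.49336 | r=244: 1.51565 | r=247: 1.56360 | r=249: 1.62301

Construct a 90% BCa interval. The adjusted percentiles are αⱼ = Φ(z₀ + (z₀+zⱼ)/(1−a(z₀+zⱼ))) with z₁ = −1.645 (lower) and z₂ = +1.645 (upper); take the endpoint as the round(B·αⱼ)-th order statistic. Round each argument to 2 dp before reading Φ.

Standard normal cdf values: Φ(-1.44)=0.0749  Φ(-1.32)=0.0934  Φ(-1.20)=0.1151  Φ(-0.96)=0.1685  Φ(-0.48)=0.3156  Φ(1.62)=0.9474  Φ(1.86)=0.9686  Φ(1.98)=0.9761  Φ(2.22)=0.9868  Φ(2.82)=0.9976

Lower: z₀ + z₁ = 0.391 + (-1.645) = -1.254; 1 − a(z₀+z₁) = 1 − (-0.055)(-1.254) = 0.9310; argument = 0.391 + (-1.254)/0.9310 = -0.9559 → -0.96.
α₁ = Φ(-0.96) = 0.1685; rank = round(250 × 0.1685) = 42; θ*₍42₎ = 0.96596.
Upper: z₀ + z₂ = 2.036; 1 − a(z₀+z₂) = 1.1120; argument = 2.2220 → 2.22; α₂ = 0.9868; rank = 247; θ*₍247₎ = 1.56360.

(0.96596, 1.56360)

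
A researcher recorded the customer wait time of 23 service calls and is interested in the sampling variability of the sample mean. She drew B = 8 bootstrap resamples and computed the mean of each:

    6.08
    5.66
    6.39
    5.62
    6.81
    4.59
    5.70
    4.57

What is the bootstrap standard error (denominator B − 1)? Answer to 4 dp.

Bootstrap SE is the standard deviation of the 8 replicate means.
Mean of replicates: (6.08 + 5.66 + 6.39 + 5.62 + 6.81 + 4.59 + 5.70 + 4.57) / 8 = 45.42000 / 8 = 5.67750
Sum of squared deviations: (+0.40250)² + (−0.01750)² + (+0.71250)² + (−0.05750)² + (+1.13250)² + (−1.08750)² + (+0.02250)² + (−1.10750)² = 4.36555
Variance = 4.36555 / 7 = 0.62365
SE* = √0.62365

SE* = 0.7897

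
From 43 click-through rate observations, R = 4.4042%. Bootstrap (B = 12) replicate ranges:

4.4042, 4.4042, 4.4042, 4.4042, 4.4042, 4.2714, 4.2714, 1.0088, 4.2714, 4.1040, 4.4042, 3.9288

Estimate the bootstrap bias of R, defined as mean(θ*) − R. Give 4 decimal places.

mean(θ*) = (4.4042 + 4.4042 + 4.4042 + 4.4042 + 4.4042 + 4.2714 + 4.2714 + 1.0088 + 4.2714 + 4.1040 + 4.4042 + 3.9288) / 12 = 4.02342
bias = 4.02342 − 4.4042

bias = −0.3808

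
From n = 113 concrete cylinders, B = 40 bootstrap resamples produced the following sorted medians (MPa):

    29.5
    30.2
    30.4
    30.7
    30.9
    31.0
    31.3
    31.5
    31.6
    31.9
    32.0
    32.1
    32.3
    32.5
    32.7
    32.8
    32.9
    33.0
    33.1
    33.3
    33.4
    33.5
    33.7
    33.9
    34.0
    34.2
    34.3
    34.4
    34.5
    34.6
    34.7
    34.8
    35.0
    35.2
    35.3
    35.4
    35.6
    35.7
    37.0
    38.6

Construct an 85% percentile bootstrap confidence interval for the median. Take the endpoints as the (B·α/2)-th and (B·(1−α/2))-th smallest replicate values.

(30.4, 35.6)

α = 0.15; lower rank = 40 × 0.075 = 3; upper rank = 40 × 0.925 = 37.
The 3rd smallest replicate is 30.4; the 37th is 35.6.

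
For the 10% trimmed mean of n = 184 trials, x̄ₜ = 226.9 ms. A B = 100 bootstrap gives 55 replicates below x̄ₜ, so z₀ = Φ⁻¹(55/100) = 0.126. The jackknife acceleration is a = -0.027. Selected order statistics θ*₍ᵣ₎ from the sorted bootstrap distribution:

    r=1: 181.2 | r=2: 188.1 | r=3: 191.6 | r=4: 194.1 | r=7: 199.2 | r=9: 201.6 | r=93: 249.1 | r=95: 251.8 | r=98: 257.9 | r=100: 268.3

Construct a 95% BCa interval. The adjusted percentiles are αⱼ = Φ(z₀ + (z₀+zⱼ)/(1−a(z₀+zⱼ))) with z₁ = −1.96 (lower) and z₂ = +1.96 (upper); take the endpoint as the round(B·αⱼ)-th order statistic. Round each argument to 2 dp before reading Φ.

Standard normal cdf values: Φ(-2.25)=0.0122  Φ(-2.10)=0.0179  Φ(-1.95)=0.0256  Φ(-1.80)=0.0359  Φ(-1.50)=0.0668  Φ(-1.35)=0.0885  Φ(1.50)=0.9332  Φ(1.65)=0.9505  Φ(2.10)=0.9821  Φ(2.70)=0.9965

(194.1, 257.9)

Lower: z₀ + z₁ = 0.126 + (-1.960) = -1.834; 1 − a(z₀+z₁) = 1 − (-0.027)(-1.834) = 0.9505; argument = 0.126 + (-1.834)/0.9505 = -1.8035 → -1.80.
α₁ = Φ(-1.80) = 0.0359; rank = round(100 × 0.0359) = 4; θ*₍4₎ = 194.1.
Upper: z₀ + z₂ = 2.086; 1 − a(z₀+z₂) = 1.0563; argument = 2.1008 → 2.10; α₂ = 0.9821; rank = 98; θ*₍98₎ = 257.9.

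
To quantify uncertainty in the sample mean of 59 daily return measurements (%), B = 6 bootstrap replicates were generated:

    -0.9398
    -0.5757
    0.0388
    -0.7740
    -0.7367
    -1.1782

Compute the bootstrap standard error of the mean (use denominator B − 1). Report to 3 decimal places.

SE* = 0.413

Bootstrap SE is the standard deviation of the 6 replicate means.
Mean of replicates: ((-0.9398) + (-0.5757) + 0.0388 + (-0.7740) + (-0.7367) + (-1.1782)) / 6 = -4.16560 / 6 = -0.69427
Sum of squared deviations: (−0.24553)² + (+0.11857)² + (+0.73307)² + (−0.07973)² + (−0.04243)² + (−0.48393)² = 0.85408
Variance = 0.85408 / 5 = 0.17082
SE* = √0.17082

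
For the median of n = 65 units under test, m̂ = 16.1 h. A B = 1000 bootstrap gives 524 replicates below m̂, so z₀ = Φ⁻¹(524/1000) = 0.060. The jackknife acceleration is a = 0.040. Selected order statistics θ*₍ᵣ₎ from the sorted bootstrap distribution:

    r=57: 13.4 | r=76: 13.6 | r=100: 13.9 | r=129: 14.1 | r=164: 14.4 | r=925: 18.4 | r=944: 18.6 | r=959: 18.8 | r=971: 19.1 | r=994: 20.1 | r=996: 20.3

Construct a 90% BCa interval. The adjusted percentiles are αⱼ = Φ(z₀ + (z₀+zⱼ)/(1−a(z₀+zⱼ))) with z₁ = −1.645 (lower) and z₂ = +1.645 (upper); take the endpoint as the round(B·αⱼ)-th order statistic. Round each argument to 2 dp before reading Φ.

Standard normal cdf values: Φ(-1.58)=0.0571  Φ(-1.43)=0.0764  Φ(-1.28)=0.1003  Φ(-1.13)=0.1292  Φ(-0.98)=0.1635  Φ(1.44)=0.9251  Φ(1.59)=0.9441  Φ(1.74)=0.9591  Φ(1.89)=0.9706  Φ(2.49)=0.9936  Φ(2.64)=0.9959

(13.6, 19.1)

Lower: z₀ + z₁ = 0.060 + (-1.645) = -1.585; 1 − a(z₀+z₁) = 1 − (0.040)(-1.585) = 1.0634; argument = 0.060 + (-1.585)/1.0634 = -1.4305 → -1.43.
α₁ = Φ(-1.43) = 0.0764; rank = round(1000 × 0.0764) = 76; θ*₍76₎ = 13.6.
Upper: z₀ + z₂ = 1.705; 1 − a(z₀+z₂) = 0.9318; argument = 1.8898 → 1.89; α₂ = 0.9706; rank = 971; θ*₍971₎ = 19.1.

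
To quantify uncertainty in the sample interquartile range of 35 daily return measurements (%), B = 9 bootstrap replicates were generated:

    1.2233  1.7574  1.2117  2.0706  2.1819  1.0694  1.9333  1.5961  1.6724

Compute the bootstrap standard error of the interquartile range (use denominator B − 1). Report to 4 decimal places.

SE* = 0.3975

Bootstrap SE is the standard deviation of the 9 replicate interquartile ranges.
Mean of replicates: (1.2233 + 1.7574 + 1.2117 + 2.0706 + 2.1819 + 1.0694 + 1.9333 + 1.5961 + 1.6724) / 9 = 14.71610 / 9 = 1.63512
Sum of squared deviations: (−0.41182)² + (+0.12228)² + (−0.42342)² + (+0.43548)² + (+0.54678)² + (−0.56572)² + (+0.29818)² + (−0.03902)² + (+0.03728)² = 1.26431
Variance = 1.26431 / 8 = 0.15804
SE* = √0.15804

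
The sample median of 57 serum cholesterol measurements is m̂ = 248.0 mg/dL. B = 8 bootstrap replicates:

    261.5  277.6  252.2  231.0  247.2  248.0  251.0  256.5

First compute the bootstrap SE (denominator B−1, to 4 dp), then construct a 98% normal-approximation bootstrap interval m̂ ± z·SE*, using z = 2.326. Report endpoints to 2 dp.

Mean of replicates = 253.1250; sum of squared deviations = 1236.8150; SE* = √(1236.8150/7) = 13.2924
Margin = 2.326 × 13.2924 = 30.918
Interval: 248.0 ± 30.918

(217.08, 278.92)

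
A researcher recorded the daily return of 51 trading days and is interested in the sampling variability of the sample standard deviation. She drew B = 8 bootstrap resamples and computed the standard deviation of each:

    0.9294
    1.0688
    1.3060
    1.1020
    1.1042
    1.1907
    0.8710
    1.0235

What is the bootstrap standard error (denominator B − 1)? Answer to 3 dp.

Bootstrap SE is the standard deviation of the 8 replicate standard deviations.
Mean of replicates: (0.9294 + 1.0688 + 1.3060 + 1.1020 + 1.1042 + 1.1907 + 0.8710 + 1.0235) / 8 = 8.59560 / 8 = 1.07445
Sum of squared deviations: (−0.14505)² + (−0.00565)² + (+0.23155)² + (+0.02755)² + (+0.02975)² + (+0.11625)² + (−0.20345)² + (−0.05095)² = 0.13383
Variance = 0.13383 / 7 = 0.01912
SE* = √0.01912

SE* = 0.138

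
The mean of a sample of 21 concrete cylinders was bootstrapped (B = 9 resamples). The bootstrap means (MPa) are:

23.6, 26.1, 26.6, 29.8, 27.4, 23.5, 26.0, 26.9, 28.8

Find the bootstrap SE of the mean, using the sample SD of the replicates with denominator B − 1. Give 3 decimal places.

SE* = 2.091

Bootstrap SE is the standard deviation of the 9 replicate means.
Mean of replicates: (23.6 + 26.1 + 26.6 + 29.8 + 27.4 + 23.5 + 26.0 + 26.9 + 28.8) / 9 = 238.7000 / 9 = 26.5222
Sum of squared deviations: (−2.9222)² + (−0.4222)² + (+0.0778)² + (+3.2778)² + (+0.8778)² + (−3.0222)² + (−0.5222)² + (+0.3778)² + (+2.2778)² = 34.9756
Variance = 34.9756 / 8 = 4.3719
SE* = √4.3719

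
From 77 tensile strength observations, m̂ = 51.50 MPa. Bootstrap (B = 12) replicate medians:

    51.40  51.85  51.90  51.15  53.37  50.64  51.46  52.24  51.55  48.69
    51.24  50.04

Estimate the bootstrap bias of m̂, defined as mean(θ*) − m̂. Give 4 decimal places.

bias = −0.2058

mean(θ*) = (51.40 + 51.85 + 51.90 + 51.15 + 53.37 + 50.64 + 51.46 + 52.24 + 51.55 + 48.69 + 51.24 + 50.04) / 12 = 51.29417
bias = 51.29417 − 51.50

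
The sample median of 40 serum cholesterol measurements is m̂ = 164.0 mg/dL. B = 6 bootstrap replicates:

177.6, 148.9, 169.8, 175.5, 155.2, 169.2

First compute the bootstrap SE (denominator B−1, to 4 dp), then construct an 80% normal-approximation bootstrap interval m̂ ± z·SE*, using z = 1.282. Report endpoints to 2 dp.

Mean of replicates = 166.0333; sum of squared deviations = 658.5333; SE* = √(658.5333/5) = 11.4764
Margin = 1.282 × 11.4764 = 14.713
Interval: 164.0 ± 14.713

(149.29, 178.71)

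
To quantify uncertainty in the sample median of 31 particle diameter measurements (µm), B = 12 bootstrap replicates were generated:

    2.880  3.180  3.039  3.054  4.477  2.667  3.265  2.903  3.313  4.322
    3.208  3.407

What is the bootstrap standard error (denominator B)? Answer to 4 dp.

Bootstrap SE is the standard deviation of the 12 replicate medians.
Mean of replicates: (2.880 + 3.180 + 3.039 + 3.054 + 4.477 + 2.667 + 3.265 + 2.903 + 3.313 + 4.322 + 3.208 + 3.407) / 12 = 39.71500 / 12 = 3.30958
Sum of squared deviations: (−0.42958)² + (−0.12958)² + (−0.27058)² + (−0.25558)² + (+1.16742)² + (−0.64258)² + (−0.04458)² + (−0.40658)² + (+0.00342)² + (+1.01242)² + (−0.10158)² + (+0.09742)² = 3.32775
Variance = 3.32775 / 12 = 0.27731
SE* = √0.27731

SE* = 0.5266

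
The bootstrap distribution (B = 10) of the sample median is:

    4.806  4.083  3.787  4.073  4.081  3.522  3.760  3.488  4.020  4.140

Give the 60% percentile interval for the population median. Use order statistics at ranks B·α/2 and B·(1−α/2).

Sorted replicates: 3.488, 3.522, 3.760, 3.787, 4.020, 4.073, 4.081, 4.083, 4.140, 4.806
α = 0.40; lower rank = 10 × 0.200 = 2; upper rank = 10 × 0.800 = 8.
The 2nd smallest replicate is 3.522; the 8th is 4.083.

(3.522, 4.083)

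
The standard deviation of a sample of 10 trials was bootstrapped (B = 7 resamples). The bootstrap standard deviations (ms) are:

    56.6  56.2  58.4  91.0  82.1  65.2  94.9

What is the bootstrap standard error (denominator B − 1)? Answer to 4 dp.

SE* = 16.8592

Bootstrap SE is the standard deviation of the 7 replicate standard deviations.
Mean of replicates: (56.6 + 56.2 + 58.4 + 91.0 + 82.1 + 65.2 + 94.9) / 7 = 504.40000 / 7 = 72.05714
Sum of squared deviations: (−15.45714)² + (−15.85714)² + (−13.65714)² + (+18.94286)² + (+10.04286)² + (−6.85714)² + (+22.84286)² = 1705.39714
Variance = 1705.39714 / 6 = 284.23286
SE* = √284.23286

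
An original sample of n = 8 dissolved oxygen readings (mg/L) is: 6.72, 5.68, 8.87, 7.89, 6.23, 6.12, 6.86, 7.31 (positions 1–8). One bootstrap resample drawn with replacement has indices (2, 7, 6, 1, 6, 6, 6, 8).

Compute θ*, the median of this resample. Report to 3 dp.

θ* = 6.120

Resample values: 5.68, 6.86, 6.12, 6.72, 6.12, 6.12, 6.12, 7.31.
Sorted: 5.68, 6.12, 6.12, 6.12, 6.12, 6.72, 6.86, 7.31
Median = average of the two middle values = 6.120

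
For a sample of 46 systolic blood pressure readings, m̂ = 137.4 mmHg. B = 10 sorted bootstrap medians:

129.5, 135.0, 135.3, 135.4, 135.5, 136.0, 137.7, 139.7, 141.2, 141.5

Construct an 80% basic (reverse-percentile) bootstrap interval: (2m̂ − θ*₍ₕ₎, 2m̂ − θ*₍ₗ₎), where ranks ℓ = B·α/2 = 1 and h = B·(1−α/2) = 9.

Percentile endpoints at ranks 1 and 9: θ*₍1₎ = 129.5, θ*₍9₎ = 141.2.
Basic interval reflects these around m̂:
  lower = 2 × 137.4 − 141.2 = 133.6
  upper = 2 × 137.4 − 129.5 = 145.3

(133.6, 145.3)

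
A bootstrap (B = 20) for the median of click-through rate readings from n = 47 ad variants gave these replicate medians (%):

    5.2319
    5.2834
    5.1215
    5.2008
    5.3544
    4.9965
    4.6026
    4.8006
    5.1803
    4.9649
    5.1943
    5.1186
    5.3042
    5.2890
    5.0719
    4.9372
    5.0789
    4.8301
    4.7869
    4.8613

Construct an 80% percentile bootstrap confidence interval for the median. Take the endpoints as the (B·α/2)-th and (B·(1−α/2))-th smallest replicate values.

(4.7869, 5.2890)

Sorted replicates: 4.6026, 4.7869, 4.8006, 4.8301, 4.8613, 4.9372, 4.9649, 4.9965, 5.0719, 5.0789, 5.1186, 5.1215, 5.1803, 5.1943, 5.2008, 5.2319, 5.2834, 5.2890, 5.3042, 5.3544
α = 0.20; lower rank = 20 × 0.100 = 2; upper rank = 20 × 0.900 = 18.
The 2nd smallest replicate is 4.7869; the 18th is 5.2890.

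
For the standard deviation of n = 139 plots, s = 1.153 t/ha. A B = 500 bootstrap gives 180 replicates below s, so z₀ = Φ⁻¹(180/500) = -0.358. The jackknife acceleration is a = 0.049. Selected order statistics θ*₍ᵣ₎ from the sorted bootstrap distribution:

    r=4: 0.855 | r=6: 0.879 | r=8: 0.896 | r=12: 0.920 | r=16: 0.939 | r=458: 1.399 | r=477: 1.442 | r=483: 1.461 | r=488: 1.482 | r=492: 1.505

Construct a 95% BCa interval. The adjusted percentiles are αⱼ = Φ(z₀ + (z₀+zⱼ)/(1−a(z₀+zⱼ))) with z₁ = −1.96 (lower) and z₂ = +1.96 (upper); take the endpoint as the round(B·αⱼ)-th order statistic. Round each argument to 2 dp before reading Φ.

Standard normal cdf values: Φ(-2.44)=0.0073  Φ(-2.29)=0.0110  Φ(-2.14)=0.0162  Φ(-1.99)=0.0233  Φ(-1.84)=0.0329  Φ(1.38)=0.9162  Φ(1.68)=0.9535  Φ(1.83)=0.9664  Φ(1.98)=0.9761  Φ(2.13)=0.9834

Lower: z₀ + z₁ = -0.358 + (-1.960) = -2.318; 1 − a(z₀+z₁) = 1 − (0.049)(-2.318) = 1.1136; argument = -0.358 + (-2.318)/1.1136 = -2.4396 → -2.44.
α₁ = Φ(-2.44) = 0.0073; rank = round(500 × 0.0073) = 4; θ*₍4₎ = 0.855.
Upper: z₀ + z₂ = 1.602; 1 − a(z₀+z₂) = 0.9215; argument = 1.3805 → 1.38; α₂ = 0.9162; rank = 458; θ*₍458₎ = 1.399.

(0.855, 1.399)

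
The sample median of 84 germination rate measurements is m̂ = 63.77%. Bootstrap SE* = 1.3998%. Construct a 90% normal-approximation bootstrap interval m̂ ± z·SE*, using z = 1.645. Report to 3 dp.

(61.467, 66.073)

Margin = 1.645 × 1.3998 = 2.3027
Interval: 63.77 ± 2.3027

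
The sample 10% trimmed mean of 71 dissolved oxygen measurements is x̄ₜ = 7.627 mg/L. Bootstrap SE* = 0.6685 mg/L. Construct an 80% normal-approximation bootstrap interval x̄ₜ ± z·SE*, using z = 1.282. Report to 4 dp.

Margin = 1.282 × 0.6685 = 0.85702
Interval: 7.627 ± 0.85702

(6.7700, 8.4840)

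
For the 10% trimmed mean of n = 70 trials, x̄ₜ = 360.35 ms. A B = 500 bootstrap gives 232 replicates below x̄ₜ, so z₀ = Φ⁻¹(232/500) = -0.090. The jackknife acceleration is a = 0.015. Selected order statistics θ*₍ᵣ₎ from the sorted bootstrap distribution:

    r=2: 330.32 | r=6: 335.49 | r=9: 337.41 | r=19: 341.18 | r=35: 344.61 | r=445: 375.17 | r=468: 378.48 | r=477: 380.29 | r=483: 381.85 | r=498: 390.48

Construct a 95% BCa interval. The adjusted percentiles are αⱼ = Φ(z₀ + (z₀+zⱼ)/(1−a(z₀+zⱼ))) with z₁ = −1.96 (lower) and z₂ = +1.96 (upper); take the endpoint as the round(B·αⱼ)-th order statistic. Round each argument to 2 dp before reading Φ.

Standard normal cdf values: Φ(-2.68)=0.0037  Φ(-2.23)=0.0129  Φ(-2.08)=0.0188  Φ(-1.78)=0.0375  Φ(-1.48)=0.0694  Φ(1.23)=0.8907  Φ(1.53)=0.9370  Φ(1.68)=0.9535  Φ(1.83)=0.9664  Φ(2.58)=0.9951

(337.41, 381.85)

Lower: z₀ + z₁ = -0.090 + (-1.960) = -2.050; 1 − a(z₀+z₁) = 1 − (0.015)(-2.050) = 1.0308; argument = -0.090 + (-2.050)/1.0308 = -2.0788 → -2.08.
α₁ = Φ(-2.08) = 0.0188; rank = round(500 × 0.0188) = 9; θ*₍9₎ = 337.41.
Upper: z₀ + z₂ = 1.870; 1 − a(z₀+z₂) = 0.9719; argument = 1.8340 → 1.83; α₂ = 0.9664; rank = 483; θ*₍483₎ = 381.85.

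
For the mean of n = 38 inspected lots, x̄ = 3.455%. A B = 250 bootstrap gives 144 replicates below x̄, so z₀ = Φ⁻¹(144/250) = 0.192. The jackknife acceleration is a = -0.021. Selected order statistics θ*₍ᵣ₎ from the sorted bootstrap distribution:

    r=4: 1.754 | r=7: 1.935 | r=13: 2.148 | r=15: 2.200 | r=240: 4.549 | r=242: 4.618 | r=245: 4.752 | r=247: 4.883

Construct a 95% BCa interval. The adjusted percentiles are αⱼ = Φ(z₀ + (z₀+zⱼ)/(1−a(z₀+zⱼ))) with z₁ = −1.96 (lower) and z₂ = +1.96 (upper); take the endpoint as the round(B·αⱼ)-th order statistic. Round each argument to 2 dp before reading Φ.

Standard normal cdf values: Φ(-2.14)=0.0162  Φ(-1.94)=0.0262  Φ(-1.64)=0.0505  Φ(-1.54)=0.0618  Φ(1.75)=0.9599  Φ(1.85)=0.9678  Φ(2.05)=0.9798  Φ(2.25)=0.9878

Lower: z₀ + z₁ = 0.192 + (-1.960) = -1.768; 1 − a(z₀+z₁) = 1 − (-0.021)(-1.768) = 0.9629; argument = 0.192 + (-1.768)/0.9629 = -1.6442 → -1.64.
α₁ = Φ(-1.64) = 0.0505; rank = round(250 × 0.0505) = 13; θ*₍13₎ = 2.148.
Upper: z₀ + z₂ = 2.152; 1 − a(z₀+z₂) = 1.0452; argument = 2.2510 → 2.25; α₂ = 0.9878; rank = 247; θ*₍247₎ = 4.883.

(2.148, 4.883)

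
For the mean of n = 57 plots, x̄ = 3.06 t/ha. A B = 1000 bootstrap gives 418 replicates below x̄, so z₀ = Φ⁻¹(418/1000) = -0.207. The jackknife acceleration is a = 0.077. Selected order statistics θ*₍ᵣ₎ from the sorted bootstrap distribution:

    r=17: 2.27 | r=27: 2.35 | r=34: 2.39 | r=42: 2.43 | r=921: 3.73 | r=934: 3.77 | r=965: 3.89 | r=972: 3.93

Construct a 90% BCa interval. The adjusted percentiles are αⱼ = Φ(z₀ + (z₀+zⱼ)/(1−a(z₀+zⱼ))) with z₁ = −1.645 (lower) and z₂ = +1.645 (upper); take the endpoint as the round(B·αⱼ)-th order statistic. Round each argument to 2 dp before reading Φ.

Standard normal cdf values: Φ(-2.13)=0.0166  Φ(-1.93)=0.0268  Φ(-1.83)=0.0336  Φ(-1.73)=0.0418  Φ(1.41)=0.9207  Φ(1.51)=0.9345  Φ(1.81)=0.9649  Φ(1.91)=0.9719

(2.39, 3.73)

Lower: z₀ + z₁ = -0.207 + (-1.645) = -1.852; 1 − a(z₀+z₁) = 1 − (0.077)(-1.852) = 1.1426; argument = -0.207 + (-1.852)/1.1426 = -1.8279 → -1.83.
α₁ = Φ(-1.83) = 0.0336; rank = round(1000 × 0.0336) = 34; θ*₍34₎ = 2.39.
Upper: z₀ + z₂ = 1.438; 1 − a(z₀+z₂) = 0.8893; argument = 1.4100 → 1.41; α₂ = 0.9207; rank = 921; θ*₍921₎ = 3.73.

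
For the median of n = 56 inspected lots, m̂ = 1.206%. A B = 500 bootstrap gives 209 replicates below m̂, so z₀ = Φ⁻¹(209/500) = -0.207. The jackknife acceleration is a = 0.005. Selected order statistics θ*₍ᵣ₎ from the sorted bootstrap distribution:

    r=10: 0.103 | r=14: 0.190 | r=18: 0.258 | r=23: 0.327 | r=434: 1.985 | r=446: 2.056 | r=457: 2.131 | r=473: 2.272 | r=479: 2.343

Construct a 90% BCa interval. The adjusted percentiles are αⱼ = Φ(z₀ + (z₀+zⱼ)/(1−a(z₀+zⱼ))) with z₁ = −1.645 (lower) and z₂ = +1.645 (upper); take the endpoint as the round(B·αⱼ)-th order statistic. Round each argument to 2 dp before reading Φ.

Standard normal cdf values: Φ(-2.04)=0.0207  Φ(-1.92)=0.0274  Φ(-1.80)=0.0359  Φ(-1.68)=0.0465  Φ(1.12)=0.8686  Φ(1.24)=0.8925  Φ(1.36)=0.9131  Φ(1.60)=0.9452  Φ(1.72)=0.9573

Lower: z₀ + z₁ = -0.207 + (-1.645) = -1.852; 1 − a(z₀+z₁) = 1 − (0.005)(-1.852) = 1.0093; argument = -0.207 + (-1.852)/1.0093 = -2.0420 → -2.04.
α₁ = Φ(-2.04) = 0.0207; rank = round(500 × 0.0207) = 10; θ*₍10₎ = 0.103.
Upper: z₀ + z₂ = 1.438; 1 − a(z₀+z₂) = 0.9928; argument = 1.2414 → 1.24; α₂ = 0.8925; rank = 446; θ*₍446₎ = 2.056.

(0.103, 2.056)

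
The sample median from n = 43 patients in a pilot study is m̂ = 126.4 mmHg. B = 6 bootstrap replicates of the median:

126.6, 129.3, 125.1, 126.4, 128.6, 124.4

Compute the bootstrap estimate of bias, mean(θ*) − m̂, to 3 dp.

mean(θ*) = (126.6 + 129.3 + 125.1 + 126.4 + 128.6 + 124.4) / 6 = 126.7333
bias = 126.7333 − 126.4

bias = +0.333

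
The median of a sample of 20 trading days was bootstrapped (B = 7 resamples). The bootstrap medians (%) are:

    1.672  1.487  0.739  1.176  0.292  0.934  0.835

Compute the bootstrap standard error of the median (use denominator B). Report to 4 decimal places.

Bootstrap SE is the standard deviation of the 7 replicate medians.
Mean of replicates: (1.672 + 1.487 + 0.739 + 1.176 + 0.292 + 0.934 + 0.835) / 7 = 7.13500 / 7 = 1.01929
Sum of squared deviations: (+0.65271)² + (+0.46771)² + (−0.28029)² + (+0.15671)² + (−0.72729)² + (−0.08529)² + (−0.18429)² = 1.31809
Variance = 1.31809 / 7 = 0.18830
SE* = √0.18830

SE* = 0.4339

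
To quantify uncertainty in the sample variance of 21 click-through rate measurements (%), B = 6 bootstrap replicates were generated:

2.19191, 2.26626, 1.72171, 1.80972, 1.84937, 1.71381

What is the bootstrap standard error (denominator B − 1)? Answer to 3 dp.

Bootstrap SE is the standard deviation of the 6 replicate variances.
Mean of replicates: (2.19191 + 2.26626 + 1.72171 + 1.80972 + 1.84937 + 1.71381) / 6 = 11.552780 / 6 = 1.925463
Sum of squared deviations: (+0.266447)² + (+0.340797)² + (−0.203753)² + (−0.115743)² + (−0.076093)² + (−0.211653)² = 0.292635
Variance = 0.292635 / 5 = 0.058527
SE* = √0.058527

SE* = 0.242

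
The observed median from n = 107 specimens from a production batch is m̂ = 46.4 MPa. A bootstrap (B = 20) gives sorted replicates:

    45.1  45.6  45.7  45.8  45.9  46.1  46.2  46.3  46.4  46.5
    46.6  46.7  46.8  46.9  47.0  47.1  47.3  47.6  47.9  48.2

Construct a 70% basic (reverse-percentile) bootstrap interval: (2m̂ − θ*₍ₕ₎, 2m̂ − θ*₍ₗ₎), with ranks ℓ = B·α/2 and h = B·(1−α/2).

Percentile endpoints at ranks 3 and 17: θ*₍3₎ = 45.7, θ*₍17₎ = 47.3.
Basic interval reflects these around m̂:
  lower = 2 × 46.4 − 47.3 = 45.5
  upper = 2 × 46.4 − 45.7 = 47.1

(45.5, 47.1)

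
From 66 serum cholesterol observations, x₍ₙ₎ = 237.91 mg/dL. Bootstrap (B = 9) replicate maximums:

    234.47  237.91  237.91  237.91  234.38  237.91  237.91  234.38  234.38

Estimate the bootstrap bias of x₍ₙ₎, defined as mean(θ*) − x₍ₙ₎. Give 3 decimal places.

bias = −1.559

mean(θ*) = (234.47 + 237.91 + 237.91 + 237.91 + 234.38 + 237.91 + 237.91 + 234.38 + 234.38) / 9 = 236.3511
bias = 236.3511 − 237.91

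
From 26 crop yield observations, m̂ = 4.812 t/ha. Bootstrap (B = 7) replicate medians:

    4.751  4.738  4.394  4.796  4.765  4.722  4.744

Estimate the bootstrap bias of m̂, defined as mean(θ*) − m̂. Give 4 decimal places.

bias = −0.1106

mean(θ*) = (4.751 + 4.738 + 4.394 + 4.796 + 4.765 + 4.722 + 4.744) / 7 = 4.70143
bias = 4.70143 − 4.812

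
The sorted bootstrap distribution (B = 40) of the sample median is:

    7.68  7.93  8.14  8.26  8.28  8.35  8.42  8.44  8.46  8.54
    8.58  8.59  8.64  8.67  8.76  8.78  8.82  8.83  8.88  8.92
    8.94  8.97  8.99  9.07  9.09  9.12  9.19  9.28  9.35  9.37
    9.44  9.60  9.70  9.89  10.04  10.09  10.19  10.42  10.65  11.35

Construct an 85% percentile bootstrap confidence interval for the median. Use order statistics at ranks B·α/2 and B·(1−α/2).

α = 0.15; lower rank = 40 × 0.075 = 3; upper rank = 40 × 0.925 = 37.
The 3rd smallest replicate is 8.14; the 37th is 10.19.

(8.14, 10.19)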